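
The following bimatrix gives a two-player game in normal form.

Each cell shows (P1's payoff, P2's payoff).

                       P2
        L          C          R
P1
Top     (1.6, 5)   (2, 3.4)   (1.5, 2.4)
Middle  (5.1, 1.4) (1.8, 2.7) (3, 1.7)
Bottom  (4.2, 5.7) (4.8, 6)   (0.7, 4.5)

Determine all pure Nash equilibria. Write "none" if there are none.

(Top, L): P1 can switch to Middle (1.6 → 5.1). Not NE.
(Top, C): P1 can switch to Bottom (2 → 4.8). Not NE.
(Top, R): P1 can switch to Middle (1.5 → 3). Not NE.
(Middle, L): P2 can switch to C (1.4 → 2.7). Not NE.
(Middle, C): P1 can switch to Top (1.8 → 2). Not NE.
(Middle, R): P2 can switch to C (1.7 → 2.7). Not NE.
(Bottom, L): P1 can switch to Middle (4.2 → 5.1). Not NE.
(Bottom, C): P1 gets 4.8, best alternative 2; P2 gets 6, best alternative 5.7. No profitable deviation — NE.
(Bottom, R): P1 can switch to Top (0.7 → 1.5). Not NE.

The unique pure-strategy Nash equilibrium is (Bottom, C).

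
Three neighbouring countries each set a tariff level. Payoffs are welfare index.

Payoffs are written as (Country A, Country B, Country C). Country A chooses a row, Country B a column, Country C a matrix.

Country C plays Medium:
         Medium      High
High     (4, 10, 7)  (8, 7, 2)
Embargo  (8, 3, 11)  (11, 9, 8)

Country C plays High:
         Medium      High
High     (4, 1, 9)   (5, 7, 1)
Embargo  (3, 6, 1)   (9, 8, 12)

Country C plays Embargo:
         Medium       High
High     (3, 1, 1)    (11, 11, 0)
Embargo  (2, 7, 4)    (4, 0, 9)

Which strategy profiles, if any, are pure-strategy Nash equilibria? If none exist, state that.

(High, Medium, Medium): Country A can switch to Embargo (4 → 8). Not NE.
(High, Medium, High): Country B can switch to High (1 → 7). Not NE.
(High, Medium, Embargo): Country B can switch to High (1 → 11). Not NE.
(High, High, Medium): Country A can switch to Embargo (8 → 11). Not NE.
(High, High, High): Country A can switch to Embargo (5 → 9). Not NE.
(High, High, Embargo): Country C can switch to Medium (0 → 2). Not NE.
(Embargo, Medium, Medium): Country B can switch to High (3 → 9). Not NE.
(Embargo, Medium, High): Country A can switch to High (3 → 4). Not NE.
(Embargo, Medium, Embargo): Country A can switch to High (2 → 3). Not NE.
(Embargo, High, Medium): Country C can switch to High (8 → 12). Not NE.
(Embargo, High, High): Country A gets 9, best alternative 5; Country B gets 8, best alternative 6; Country C gets 12, best alternative 9. No profitable deviation — NE.
(The remaining 1 profile has a profitable deviation by the same check.)

Pure NE: (Embargo, High, High)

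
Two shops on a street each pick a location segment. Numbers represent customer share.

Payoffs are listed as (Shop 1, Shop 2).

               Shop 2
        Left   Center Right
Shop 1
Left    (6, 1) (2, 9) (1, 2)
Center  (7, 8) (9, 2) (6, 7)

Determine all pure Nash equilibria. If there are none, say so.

(Left, Left): Shop 1 can switch to Center (6 → 7). Not NE.
(Left, Center): Shop 1 can switch to Center (2 → 9). Not NE.
(Left, Right): Shop 1 can switch to Center (1 → 6). Not NE.
(Center, Left): Shop 1 gets 7, best alternative 6; Shop 2 gets 8, best alternative 7. No profitable deviation — NE.
(Center, Center): Shop 2 can switch to Left (2 → 8). Not NE.
(Center, Right): Shop 2 can switch to Left (7 → 8). Not NE.

The unique pure-strategy Nash equilibrium is (Center, Left).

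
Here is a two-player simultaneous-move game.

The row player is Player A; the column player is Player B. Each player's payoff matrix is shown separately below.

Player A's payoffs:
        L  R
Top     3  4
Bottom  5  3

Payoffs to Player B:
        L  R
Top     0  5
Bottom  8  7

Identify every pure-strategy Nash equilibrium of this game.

Check each profile: it is a Nash equilibrium iff no player can strictly gain by switching unilaterally.
(Top, L): Player A can switch to Bottom (3 → 5). Not NE.
(Top, R): Player A gets 4, best alternative 3; Player B gets 5, best alternative 0. No profitable deviation — NE.
(Bottom, L): Player A gets 5, best alternative 3; Player B gets 8, best alternative 7. No profitable deviation — NE.
(Bottom, R): Player A can switch to Top (3 → 4). Not NE.

The pure Nash equilibria are (Top, R); (Bottom, L).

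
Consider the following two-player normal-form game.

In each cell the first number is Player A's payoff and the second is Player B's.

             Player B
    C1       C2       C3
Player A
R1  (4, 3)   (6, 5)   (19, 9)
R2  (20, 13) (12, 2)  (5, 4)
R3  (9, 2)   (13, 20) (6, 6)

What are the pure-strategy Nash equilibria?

(R1, C3); (R2, C1); (R3, C2)

Player A against C1: payoffs 4, 20, 9 → best response R2.
Player A against C2: payoffs 6, 12, 13 → best response R3.
Player A against C3: payoffs 19, 5, 6 → best response R1.
Player B against R1: payoffs 3, 5, 9 → best response C3.
Player B against R2: payoffs 13, 2, 4 → best response C1.
Player B against R3: payoffs 2, 20, 6 → best response C2.
Mutual best responses: (R1, C3); (R2, C1); (R3, C2).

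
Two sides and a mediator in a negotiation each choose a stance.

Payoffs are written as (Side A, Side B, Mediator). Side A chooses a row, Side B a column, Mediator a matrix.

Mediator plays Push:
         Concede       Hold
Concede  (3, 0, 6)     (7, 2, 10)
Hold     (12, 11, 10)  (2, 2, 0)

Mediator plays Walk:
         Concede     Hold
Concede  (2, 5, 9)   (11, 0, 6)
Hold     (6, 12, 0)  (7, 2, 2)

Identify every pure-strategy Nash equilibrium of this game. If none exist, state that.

(Concede, Concede, Push): Side A can switch to Hold (3 → 12). Not NE.
(Concede, Concede, Walk): Side A can switch to Hold (2 → 6). Not NE.
(Concede, Hold, Push): Side A gets 7, best alternative 2; Side B gets 2, best alternative 0; Mediator gets 10, best alternative 6. No profitable deviation — NE.
(Concede, Hold, Walk): Side B can switch to Concede (0 → 5). Not NE.
(Hold, Concede, Push): Side A gets 12, best alternative 3; Side B gets 11, best alternative 2; Mediator gets 10, best alternative 0. No profitable deviation — NE.
(Hold, Concede, Walk): Mediator can switch to Push (0 → 10). Not NE.
(Hold, Hold, Push): Side A can switch to Concede (2 → 7). Not NE.
(Hold, Hold, Walk): Side A can switch to Concede (7 → 11). Not NE.

The pure Nash equilibria are (Concede, Hold, Push); (Hold, Concede, Push).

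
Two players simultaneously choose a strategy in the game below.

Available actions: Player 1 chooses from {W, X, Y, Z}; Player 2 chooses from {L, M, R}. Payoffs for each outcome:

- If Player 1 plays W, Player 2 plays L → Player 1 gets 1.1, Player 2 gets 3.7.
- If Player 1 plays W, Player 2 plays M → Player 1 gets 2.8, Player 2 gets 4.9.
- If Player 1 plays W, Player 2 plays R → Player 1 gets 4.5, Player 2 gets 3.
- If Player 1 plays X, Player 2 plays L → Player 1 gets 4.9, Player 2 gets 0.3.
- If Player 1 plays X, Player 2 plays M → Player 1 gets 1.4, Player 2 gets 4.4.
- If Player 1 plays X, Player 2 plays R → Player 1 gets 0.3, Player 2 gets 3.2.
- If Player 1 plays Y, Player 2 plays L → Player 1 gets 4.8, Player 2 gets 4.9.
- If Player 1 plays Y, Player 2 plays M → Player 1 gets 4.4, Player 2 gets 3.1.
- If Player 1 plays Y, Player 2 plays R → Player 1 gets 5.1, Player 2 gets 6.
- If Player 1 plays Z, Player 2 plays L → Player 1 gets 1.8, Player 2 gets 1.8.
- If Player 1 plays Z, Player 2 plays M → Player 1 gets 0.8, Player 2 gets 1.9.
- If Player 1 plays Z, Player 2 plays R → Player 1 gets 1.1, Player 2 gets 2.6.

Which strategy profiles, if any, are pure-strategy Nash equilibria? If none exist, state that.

For each strategy profile, look for a profitable unilateral deviation.
(W, L): Player 1 can switch to X (1.1 → 4.9). Not NE.
(W, M): Player 1 can switch to Y (2.8 → 4.4). Not NE.
(W, R): Player 1 can switch to Y (4.5 → 5.1). Not NE.
(X, L): Player 2 can switch to M (0.3 → 4.4). Not NE.
(X, M): Player 1 can switch to W (1.4 → 2.8). Not NE.
(X, R): Player 1 can switch to W (0.3 → 4.5). Not NE.
(Y, L): Player 1 can switch to X (4.8 → 4.9). Not NE.
(Y, M): Player 2 can switch to L (3.1 → 4.9). Not NE.
(Y, R): Player 1 gets 5.1, best alternative 4.5; Player 2 gets 6, best alternative 4.9. No profitable deviation — NE.
(Z, L): Player 1 can switch to X (1.8 → 4.9). Not NE.
(Z, M): Player 1 can switch to W (0.8 → 2.8). Not NE.
(Z, R): Player 1 can switch to W (1.1 → 4.5). Not NE.

The unique pure-strategy Nash equilibrium is (Y, R).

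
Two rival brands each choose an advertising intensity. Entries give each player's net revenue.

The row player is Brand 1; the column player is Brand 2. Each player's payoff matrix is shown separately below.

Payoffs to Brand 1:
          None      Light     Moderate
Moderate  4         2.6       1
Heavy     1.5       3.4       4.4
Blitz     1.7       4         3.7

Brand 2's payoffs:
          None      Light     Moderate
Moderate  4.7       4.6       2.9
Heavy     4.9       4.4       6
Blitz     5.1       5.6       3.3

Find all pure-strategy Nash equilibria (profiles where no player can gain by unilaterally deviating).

(Moderate, None); (Heavy, Moderate); (Blitz, Light)

(Moderate, None): Brand 1 gets 4, best alternative 1.7; Brand 2 gets 4.7, best alternative 4.6. No profitable deviation — NE.
(Moderate, Light): Brand 1 can switch to Heavy (2.6 → 3.4). Not NE.
(Moderate, Moderate): Brand 1 can switch to Heavy (1 → 4.4). Not NE.
(Heavy, None): Brand 1 can switch to Moderate (1.5 → 4). Not NE.
(Heavy, Light): Brand 1 can switch to Blitz (3.4 → 4). Not NE.
(Heavy, Moderate): Brand 1 gets 4.4, best alternative 3.7; Brand 2 gets 6, best alternative 4.9. No profitable deviation — NE.
(Blitz, None): Brand 1 can switch to Moderate (1.7 → 4). Not NE.
(Blitz, Light): Brand 1 gets 4, best alternative 3.4; Brand 2 gets 5.6, best alternative 5.1. No profitable deviation — NE.
(Blitz, Moderate): Brand 1 can switch to Heavy (3.7 → 4.4). Not NE.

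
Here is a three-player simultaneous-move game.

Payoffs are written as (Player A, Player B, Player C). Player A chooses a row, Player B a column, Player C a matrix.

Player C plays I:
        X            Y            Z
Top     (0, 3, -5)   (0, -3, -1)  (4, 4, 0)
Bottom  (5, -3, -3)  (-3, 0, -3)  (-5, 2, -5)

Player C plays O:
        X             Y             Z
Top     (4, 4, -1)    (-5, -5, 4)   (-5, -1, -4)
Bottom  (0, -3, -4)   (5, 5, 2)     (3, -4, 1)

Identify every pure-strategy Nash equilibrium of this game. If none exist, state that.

(Top, X, O); (Top, Z, I); (Bottom, Y, O)

For each player, find the best response to each opponent profile; mutual best responses are the pure NE.
Player A against (X, I): payoffs 0, 5 → best response Bottom.
Player A against (X, O): payoffs 4, 0 → best response Top.
Player A against (Y, I): payoffs 0, -3 → best response Top.
Player A against (Y, O): payoffs -5, 5 → best response Bottom.
Player A against (Z, I): payoffs 4, -5 → best response Top.
Player A against (Z, O): payoffs -5, 3 → best response Bottom.
Player B against (Top, I): payoffs 3, -3, 4 → best response Z.
Player B against (Top, O): payoffs 4, -5, -1 → best response X.
Player B against (Bottom, I): payoffs -3, 0, 2 → best response Z.
Player B against (Bottom, O): payoffs -3, 5, -4 → best response Y.
Player C against (Top, X): payoffs -5, -1 → best response O.
Player C against (Top, Y): payoffs -1, 4 → best response O.
Player C against (Top, Z): payoffs 0, -4 → best response I.
Player C against (Bottom, X): payoffs -3, -4 → best response I.
Player C against (Bottom, Y): payoffs -3, 2 → best response O.
Player C against (Bottom, Z): payoffs -5, 1 → best response O.
Mutual best responses: (Top, X, O); (Top, Z, I); (Bottom, Y, O).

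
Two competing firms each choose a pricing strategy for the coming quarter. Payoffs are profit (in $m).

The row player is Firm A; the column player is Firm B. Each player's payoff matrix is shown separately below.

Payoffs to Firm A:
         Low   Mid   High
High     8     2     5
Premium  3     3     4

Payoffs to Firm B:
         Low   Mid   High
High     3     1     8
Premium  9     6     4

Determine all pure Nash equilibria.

Firm A against Low: payoffs 8, 3 → best response High.
Firm A against Mid: payoffs 2, 3 → best response Premium.
Firm A against High: payoffs 5, 4 → best response High.
Firm B against High: payoffs 3, 1, 8 → best response High.
Firm B against Premium: payoffs 9, 6, 4 → best response Low.
Mutual best responses: (High, High).

(High, High)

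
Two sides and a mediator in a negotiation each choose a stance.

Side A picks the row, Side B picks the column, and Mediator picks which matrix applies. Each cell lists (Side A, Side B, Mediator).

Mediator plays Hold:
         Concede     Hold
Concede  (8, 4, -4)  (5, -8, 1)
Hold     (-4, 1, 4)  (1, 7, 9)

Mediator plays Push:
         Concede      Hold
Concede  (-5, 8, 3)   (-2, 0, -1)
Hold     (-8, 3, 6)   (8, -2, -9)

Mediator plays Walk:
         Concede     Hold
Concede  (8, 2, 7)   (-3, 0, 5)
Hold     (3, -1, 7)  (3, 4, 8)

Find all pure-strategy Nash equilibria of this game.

(Concede, Concede, Walk)

(Concede, Concede, Hold): Mediator can switch to Push (-4 → 3). Not NE.
(Concede, Concede, Push): Mediator can switch to Walk (3 → 7). Not NE.
(Concede, Concede, Walk): Side A gets 8, best alternative 3; Side B gets 2, best alternative 0; Mediator gets 7, best alternative 3. No profitable deviation — NE.
(Concede, Hold, Hold): Side B can switch to Concede (-8 → 4). Not NE.
(Concede, Hold, Push): Side A can switch to Hold (-2 → 8). Not NE.
(Concede, Hold, Walk): Side A can switch to Hold (-3 → 3). Not NE.
(Hold, Concede, Hold): Side A can switch to Concede (-4 → 8). Not NE.
(Hold, Concede, Push): Side A can switch to Concede (-8 → -5). Not NE.
(Hold, Concede, Walk): Side A can switch to Concede (3 → 8). Not NE.
(Hold, Hold, Hold): Side A can switch to Concede (1 → 5). Not NE.
(Hold, Hold, Push): Side B can switch to Concede (-2 → 3). Not NE.
(The remaining 1 profile has a profitable deviation by the same check.)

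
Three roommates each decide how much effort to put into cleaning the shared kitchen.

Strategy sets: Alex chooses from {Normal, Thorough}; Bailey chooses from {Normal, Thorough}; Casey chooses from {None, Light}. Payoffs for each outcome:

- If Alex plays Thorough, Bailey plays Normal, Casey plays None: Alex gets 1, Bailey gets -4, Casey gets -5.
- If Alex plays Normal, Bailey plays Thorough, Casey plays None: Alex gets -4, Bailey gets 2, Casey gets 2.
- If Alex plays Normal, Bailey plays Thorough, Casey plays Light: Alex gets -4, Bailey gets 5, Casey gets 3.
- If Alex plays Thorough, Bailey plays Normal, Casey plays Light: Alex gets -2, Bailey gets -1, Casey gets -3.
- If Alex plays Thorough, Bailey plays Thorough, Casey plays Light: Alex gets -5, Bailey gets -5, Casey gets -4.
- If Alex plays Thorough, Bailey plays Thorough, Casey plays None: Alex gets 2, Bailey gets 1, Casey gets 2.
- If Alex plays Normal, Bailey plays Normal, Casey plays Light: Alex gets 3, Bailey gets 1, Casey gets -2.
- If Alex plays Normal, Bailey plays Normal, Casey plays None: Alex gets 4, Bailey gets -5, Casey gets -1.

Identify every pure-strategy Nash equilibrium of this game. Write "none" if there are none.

(Normal, Thorough, Light); (Thorough, Thorough, None)

Alex against (Normal, None): payoffs 4, 1 → best response Normal.
Alex against (Normal, Light): payoffs 3, -2 → best response Normal.
Alex against (Thorough, None): payoffs -4, 2 → best response Thorough.
Alex against (Thorough, Light): payoffs -4, -5 → best response Normal.
Bailey against (Normal, None): payoffs -5, 2 → best response Thorough.
Bailey against (Normal, Light): payoffs 1, 5 → best response Thorough.
Bailey against (Thorough, None): payoffs -4, 1 → best response Thorough.
Bailey against (Thorough, Light): payoffs -1, -5 → best response Normal.
Casey against (Normal, Normal): payoffs -1, -2 → best response None.
Casey against (Normal, Thorough): payoffs 2, 3 → best response Light.
Casey against (Thorough, Normal): payoffs -5, -3 → best response Light.
Casey against (Thorough, Thorough): payoffs 2, -4 → best response None.
Mutual best responses: (Normal, Thorough, Light); (Thorough, Thorough, None).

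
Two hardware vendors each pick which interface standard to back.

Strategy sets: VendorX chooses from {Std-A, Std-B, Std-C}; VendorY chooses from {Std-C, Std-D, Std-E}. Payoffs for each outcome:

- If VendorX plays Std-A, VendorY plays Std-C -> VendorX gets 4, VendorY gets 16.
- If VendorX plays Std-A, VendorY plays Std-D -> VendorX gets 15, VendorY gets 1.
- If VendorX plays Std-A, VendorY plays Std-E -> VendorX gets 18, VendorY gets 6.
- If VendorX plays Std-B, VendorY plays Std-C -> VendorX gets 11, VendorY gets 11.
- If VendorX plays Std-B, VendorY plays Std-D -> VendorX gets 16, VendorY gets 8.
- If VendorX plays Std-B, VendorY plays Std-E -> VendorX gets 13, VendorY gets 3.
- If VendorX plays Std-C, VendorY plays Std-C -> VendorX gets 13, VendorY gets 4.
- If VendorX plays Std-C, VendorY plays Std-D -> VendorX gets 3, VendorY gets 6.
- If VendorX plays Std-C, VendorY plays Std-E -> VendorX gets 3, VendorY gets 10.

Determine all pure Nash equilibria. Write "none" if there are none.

This game has no pure Nash equilibrium.

(Std-A, Std-C): VendorX can switch to Std-B (4 → 11). Not NE.
(Std-A, Std-D): VendorX can switch to Std-B (15 → 16). Not NE.
(Std-A, Std-E): VendorY can switch to Std-C (6 → 16). Not NE.
(Std-B, Std-C): VendorX can switch to Std-C (11 → 13). Not NE.
(Std-B, Std-D): VendorY can switch to Std-C (8 → 11). Not NE.
(Std-B, Std-E): VendorX can switch to Std-A (13 → 18). Not NE.
(Std-C, Std-C): VendorY can switch to Std-D (4 → 6). Not NE.
(Std-C, Std-D): VendorX can switch to Std-A (3 → 15). Not NE.
(Std-C, Std-E): VendorX can switch to Std-A (3 → 18). Not NE.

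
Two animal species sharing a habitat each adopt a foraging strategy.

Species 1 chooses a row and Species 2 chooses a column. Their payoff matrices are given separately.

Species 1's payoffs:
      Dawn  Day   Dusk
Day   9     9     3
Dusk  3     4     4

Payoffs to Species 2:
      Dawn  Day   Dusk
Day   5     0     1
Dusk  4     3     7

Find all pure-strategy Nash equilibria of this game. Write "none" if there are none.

Species 1 against Dawn: payoffs 9, 3 → best response Day.
Species 1 against Day: payoffs 9, 4 → best response Day.
Species 1 against Dusk: payoffs 3, 4 → best response Dusk.
Species 2 against Day: payoffs 5, 0, 1 → best response Dawn.
Species 2 against Dusk: payoffs 4, 3, 7 → best response Dusk.
Mutual best responses: (Day, Dawn); (Dusk, Dusk).

Pure-strategy Nash equilibria: (Day, Dawn); (Dusk, Dusk)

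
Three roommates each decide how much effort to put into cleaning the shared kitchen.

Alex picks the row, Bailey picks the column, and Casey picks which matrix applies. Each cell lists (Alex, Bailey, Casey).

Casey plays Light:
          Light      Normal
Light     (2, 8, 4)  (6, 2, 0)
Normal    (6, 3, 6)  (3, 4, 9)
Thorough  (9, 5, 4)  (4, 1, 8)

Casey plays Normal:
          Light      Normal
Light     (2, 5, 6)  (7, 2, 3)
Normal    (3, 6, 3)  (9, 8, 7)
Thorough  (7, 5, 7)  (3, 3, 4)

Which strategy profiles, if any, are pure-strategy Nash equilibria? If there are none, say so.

For each strategy profile, look for a profitable unilateral deviation.
(Light, Light, Light): Alex can switch to Normal (2 → 6). Not NE.
(Light, Light, Normal): Alex can switch to Normal (2 → 3). Not NE.
(Light, Normal, Light): Bailey can switch to Light (2 → 8). Not NE.
(Light, Normal, Normal): Alex can switch to Normal (7 → 9). Not NE.
(Normal, Light, Light): Alex can switch to Thorough (6 → 9). Not NE.
(Normal, Light, Normal): Alex can switch to Thorough (3 → 7). Not NE.
(Normal, Normal, Light): Alex can switch to Light (3 → 6). Not NE.
(Normal, Normal, Normal): Casey can switch to Light (7 → 9). Not NE.
(Thorough, Light, Light): Casey can switch to Normal (4 → 7). Not NE.
(Thorough, Light, Normal): Alex gets 7, best alternative 3; Bailey gets 5, best alternative 3; Casey gets 7, best alternative 4. No profitable deviation — NE.
(Thorough, Normal, Light): Alex can switch to Light (4 → 6). Not NE.
(The remaining 1 profile has a profitable deviation by the same check.)

Pure NE: (Thorough, Light, Normal)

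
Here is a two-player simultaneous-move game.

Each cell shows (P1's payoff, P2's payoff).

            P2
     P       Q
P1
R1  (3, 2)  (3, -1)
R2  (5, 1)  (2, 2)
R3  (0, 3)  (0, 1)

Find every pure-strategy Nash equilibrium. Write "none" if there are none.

There is no pure-strategy Nash equilibrium.

P1 against P: payoffs 3, 5, 0 → best response R2.
P1 against Q: payoffs 3, 2, 0 → best response R1.
P2 against R1: payoffs 2, -1 → best response P.
P2 against R2: payoffs 1, 2 → best response Q.
P2 against R3: payoffs 3, 1 → best response P.
No profile is a mutual best response for all players.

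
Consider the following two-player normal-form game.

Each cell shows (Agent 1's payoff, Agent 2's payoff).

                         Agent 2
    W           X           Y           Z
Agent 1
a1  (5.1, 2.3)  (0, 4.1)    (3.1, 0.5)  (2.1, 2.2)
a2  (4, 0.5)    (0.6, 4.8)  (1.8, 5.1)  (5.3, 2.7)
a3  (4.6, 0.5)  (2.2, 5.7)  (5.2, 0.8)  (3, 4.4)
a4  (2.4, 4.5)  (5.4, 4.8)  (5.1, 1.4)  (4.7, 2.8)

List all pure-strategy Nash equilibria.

(a1, W): Agent 2 can switch to X (2.3 → 4.1). Not NE.
(a1, X): Agent 1 can switch to a2 (0 → 0.6). Not NE.
(a1, Y): Agent 1 can switch to a3 (3.1 → 5.2). Not NE.
(a1, Z): Agent 1 can switch to a2 (2.1 → 5.3). Not NE.
(a2, W): Agent 1 can switch to a1 (4 → 5.1). Not NE.
(a2, X): Agent 1 can switch to a3 (0.6 → 2.2). Not NE.
(a2, Y): Agent 1 can switch to a1 (1.8 → 3.1). Not NE.
(a2, Z): Agent 2 can switch to X (2.7 → 4.8). Not NE.
(a4, X): Agent 1 gets 5.4, best alternative 2.2; Agent 2 gets 4.8, best alternative 4.5. No profitable deviation — NE.
(The remaining 7 profiles each have a profitable deviation by the same check.)

Pure NE: (a4, X)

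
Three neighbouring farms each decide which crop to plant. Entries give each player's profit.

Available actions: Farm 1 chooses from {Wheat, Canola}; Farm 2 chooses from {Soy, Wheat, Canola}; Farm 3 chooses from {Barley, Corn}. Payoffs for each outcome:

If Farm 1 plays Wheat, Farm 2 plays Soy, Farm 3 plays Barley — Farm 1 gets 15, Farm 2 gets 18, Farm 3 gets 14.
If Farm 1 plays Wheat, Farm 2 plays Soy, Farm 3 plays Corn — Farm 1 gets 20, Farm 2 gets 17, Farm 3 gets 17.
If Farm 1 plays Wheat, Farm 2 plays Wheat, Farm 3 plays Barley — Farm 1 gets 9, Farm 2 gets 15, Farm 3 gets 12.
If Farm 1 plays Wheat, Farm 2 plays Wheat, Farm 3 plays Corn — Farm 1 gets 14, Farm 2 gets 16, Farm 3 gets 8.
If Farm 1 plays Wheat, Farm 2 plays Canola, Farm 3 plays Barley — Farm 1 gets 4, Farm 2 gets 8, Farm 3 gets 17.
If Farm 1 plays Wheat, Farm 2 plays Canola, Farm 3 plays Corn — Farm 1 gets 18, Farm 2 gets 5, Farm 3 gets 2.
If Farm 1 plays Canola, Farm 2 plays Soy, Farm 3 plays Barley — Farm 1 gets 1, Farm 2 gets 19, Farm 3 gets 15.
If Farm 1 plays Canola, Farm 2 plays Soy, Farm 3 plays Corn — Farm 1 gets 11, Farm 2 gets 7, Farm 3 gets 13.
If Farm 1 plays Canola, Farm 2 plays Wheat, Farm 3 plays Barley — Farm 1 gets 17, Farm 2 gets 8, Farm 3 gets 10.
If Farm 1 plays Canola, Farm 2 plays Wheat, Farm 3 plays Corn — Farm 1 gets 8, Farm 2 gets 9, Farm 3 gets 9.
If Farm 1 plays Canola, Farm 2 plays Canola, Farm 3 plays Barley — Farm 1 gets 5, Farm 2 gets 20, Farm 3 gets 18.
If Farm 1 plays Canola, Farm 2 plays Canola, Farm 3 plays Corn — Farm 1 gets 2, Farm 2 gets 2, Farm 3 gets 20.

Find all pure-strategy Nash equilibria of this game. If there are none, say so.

(Wheat, Soy, Barley): Farm 3 can switch to Corn (14 → 17). Not NE.
(Wheat, Soy, Corn): Farm 1 gets 20, best alternative 11; Farm 2 gets 17, best alternative 16; Farm 3 gets 17, best alternative 14. No profitable deviation — NE.
(Wheat, Wheat, Barley): Farm 1 can switch to Canola (9 → 17). Not NE.
(Wheat, Wheat, Corn): Farm 2 can switch to Soy (16 → 17). Not NE.
(Wheat, Canola, Barley): Farm 1 can switch to Canola (4 → 5). Not NE.
(Wheat, Canola, Corn): Farm 2 can switch to Soy (5 → 17). Not NE.
(Canola, Soy, Barley): Farm 1 can switch to Wheat (1 → 15). Not NE.
(Canola, Soy, Corn): Farm 1 can switch to Wheat (11 → 20). Not NE.
(Canola, Wheat, Barley): Farm 2 can switch to Soy (8 → 19). Not NE.
(Canola, Wheat, Corn): Farm 1 can switch to Wheat (8 → 14). Not NE.
(Canola, Canola, Barley): Farm 3 can switch to Corn (18 → 20). Not NE.
(The remaining 1 profile has a profitable deviation by the same check.)

The unique pure-strategy Nash equilibrium is (Wheat, Soy, Corn).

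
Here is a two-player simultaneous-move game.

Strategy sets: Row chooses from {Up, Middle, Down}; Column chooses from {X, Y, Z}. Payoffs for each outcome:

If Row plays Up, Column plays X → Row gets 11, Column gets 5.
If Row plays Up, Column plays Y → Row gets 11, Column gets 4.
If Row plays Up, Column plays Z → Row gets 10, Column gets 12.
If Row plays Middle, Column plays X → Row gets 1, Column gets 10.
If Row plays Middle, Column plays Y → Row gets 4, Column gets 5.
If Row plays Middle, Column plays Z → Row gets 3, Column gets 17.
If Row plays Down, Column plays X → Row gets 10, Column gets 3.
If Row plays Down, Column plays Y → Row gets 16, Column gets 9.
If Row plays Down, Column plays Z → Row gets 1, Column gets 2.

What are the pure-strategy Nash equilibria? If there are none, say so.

Pure-strategy Nash equilibria: (Up, Z), (Down, Y)

Row against X: payoffs 11, 1, 10 → best response Up.
Row against Y: payoffs 11, 4, 16 → best response Down.
Row against Z: payoffs 10, 3, 1 → best response Up.
Column against Up: payoffs 5, 4, 12 → best response Z.
Column against Middle: payoffs 10, 5, 17 → best response Z.
Column against Down: payoffs 3, 9, 2 → best response Y.
Mutual best responses: (Up, Z); (Down, Y).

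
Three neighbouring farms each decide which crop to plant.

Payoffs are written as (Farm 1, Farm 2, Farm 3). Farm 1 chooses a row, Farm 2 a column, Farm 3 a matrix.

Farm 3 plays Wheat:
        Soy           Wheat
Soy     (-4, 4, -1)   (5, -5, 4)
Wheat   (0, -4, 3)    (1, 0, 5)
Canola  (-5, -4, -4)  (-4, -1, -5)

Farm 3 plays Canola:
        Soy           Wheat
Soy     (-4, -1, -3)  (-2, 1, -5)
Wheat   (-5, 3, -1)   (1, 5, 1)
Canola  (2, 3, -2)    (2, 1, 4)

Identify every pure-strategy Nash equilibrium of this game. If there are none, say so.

Pure NE: (Canola, Soy, Canola)

(Soy, Soy, Wheat): Farm 1 can switch to Wheat (-4 → 0). Not NE.
(Soy, Soy, Canola): Farm 1 can switch to Canola (-4 → 2). Not NE.
(Soy, Wheat, Wheat): Farm 2 can switch to Soy (-5 → 4). Not NE.
(Soy, Wheat, Canola): Farm 1 can switch to Wheat (-2 → 1). Not NE.
(Wheat, Soy, Wheat): Farm 2 can switch to Wheat (-4 → 0). Not NE.
(Wheat, Soy, Canola): Farm 1 can switch to Soy (-5 → -4). Not NE.
(Wheat, Wheat, Wheat): Farm 1 can switch to Soy (1 → 5). Not NE.
(Wheat, Wheat, Canola): Farm 1 can switch to Canola (1 → 2). Not NE.
(Canola, Soy, Wheat): Farm 1 can switch to Soy (-5 → -4). Not NE.
(Canola, Soy, Canola): Farm 1 gets 2, best alternative -4; Farm 2 gets 3, best alternative 1; Farm 3 gets -2, best alternative -4. No profitable deviation — NE.
(Canola, Wheat, Wheat): Farm 1 can switch to Soy (-4 → 5). Not NE.
(Canola, Wheat, Canola): Farm 2 can switch to Soy (1 → 3). Not NE.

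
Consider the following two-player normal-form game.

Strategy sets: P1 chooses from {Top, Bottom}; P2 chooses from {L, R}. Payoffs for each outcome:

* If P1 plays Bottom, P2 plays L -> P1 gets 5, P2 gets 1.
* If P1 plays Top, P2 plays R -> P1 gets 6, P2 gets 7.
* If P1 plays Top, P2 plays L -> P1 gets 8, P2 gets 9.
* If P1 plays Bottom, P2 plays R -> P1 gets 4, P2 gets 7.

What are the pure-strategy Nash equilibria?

Check each profile: it is a Nash equilibrium iff no player can strictly gain by switching unilaterally.
(Top, L): P1 gets 8, best alternative 5; P2 gets 9, best alternative 7. No profitable deviation — NE.
(Top, R): P2 can switch to L (7 → 9). Not NE.
(Bottom, L): P1 can switch to Top (5 → 8). Not NE.
(Bottom, R): P1 can switch to Top (4 → 6). Not NE.

Pure NE: (Top, L)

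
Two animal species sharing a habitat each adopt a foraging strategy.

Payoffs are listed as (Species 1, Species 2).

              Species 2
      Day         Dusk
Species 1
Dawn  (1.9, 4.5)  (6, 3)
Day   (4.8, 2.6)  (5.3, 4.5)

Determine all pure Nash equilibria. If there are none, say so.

There is no pure-strategy Nash equilibrium.

Mark each player's best response to every combination of opponents' strategies; a profile where every player is best-responding is a pure Nash equilibrium.
Species 1 against Day: payoffs 1.9, 4.8 → best response Day.
Species 1 against Dusk: payoffs 6, 5.3 → best response Dawn.
Species 2 against Dawn: payoffs 4.5, 3 → best response Day.
Species 2 against Day: payoffs 2.6, 4.5 → best response Dusk.
No profile is a mutual best response for all players.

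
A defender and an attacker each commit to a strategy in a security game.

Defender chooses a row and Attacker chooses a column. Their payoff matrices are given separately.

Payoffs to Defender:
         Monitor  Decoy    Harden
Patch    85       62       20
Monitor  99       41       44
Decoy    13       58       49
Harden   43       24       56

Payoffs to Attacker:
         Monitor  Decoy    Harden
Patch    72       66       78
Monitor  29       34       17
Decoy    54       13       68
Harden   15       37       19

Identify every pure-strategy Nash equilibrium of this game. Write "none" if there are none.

Defender against Monitor: payoffs 85, 99, 13, 43 → best response Monitor.
Defender against Decoy: payoffs 62, 41, 58, 24 → best response Patch.
Defender against Harden: payoffs 20, 44, 49, 56 → best response Harden.
Attacker against Patch: payoffs 72, 66, 78 → best response Harden.
Attacker against Monitor: payoffs 29, 34, 17 → best response Decoy.
Attacker against Decoy: payoffs 54, 13, 68 → best response Harden.
Attacker against Harden: payoffs 15, 37, 19 → best response Decoy.
No profile is a mutual best response for all players.

none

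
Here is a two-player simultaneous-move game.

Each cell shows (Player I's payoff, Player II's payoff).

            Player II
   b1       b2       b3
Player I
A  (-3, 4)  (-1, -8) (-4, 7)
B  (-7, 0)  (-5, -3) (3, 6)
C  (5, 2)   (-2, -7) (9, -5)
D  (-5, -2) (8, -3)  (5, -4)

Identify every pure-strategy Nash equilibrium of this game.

Mark each player's best response to every combination of opponents' strategies; a profile where every player is best-responding is a pure Nash equilibrium.
Player I against b1: payoffs -3, -7, 5, -5 → best response C.
Player I against b2: payoffs -1, -5, -2, 8 → best response D.
Player I against b3: payoffs -4, 3, 9, 5 → best response C.
Player II against A: payoffs 4, -8, 7 → best response b3.
Player II against B: payoffs 0, -3, 6 → best response b3.
Player II against C: payoffs 2, -7, -5 → best response b1.
Player II against D: payoffs -2, -3, -4 → best response b1.
Mutual best responses: (C, b1).

Pure NE: (C, b1)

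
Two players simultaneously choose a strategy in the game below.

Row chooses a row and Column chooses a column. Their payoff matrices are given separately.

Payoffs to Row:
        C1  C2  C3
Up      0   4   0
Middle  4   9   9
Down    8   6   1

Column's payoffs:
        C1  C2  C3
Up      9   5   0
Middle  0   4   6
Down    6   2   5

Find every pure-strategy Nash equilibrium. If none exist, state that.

(Up, C1): Row can switch to Middle (0 → 4). Not NE.
(Up, C2): Row can switch to Middle (4 → 9). Not NE.
(Up, C3): Row can switch to Middle (0 → 9). Not NE.
(Middle, C1): Row can switch to Down (4 → 8). Not NE.
(Middle, C2): Column can switch to C3 (4 → 6). Not NE.
(Middle, C3): Row gets 9, best alternative 1; Column gets 6, best alternative 4. No profitable deviation — NE.
(Down, C1): Row gets 8, best alternative 4; Column gets 6, best alternative 5. No profitable deviation — NE.
(Down, C2): Row can switch to Middle (6 → 9). Not NE.
(Down, C3): Row can switch to Middle (1 → 9). Not NE.

Pure-strategy Nash equilibria: (Middle, C3) and (Down, C1)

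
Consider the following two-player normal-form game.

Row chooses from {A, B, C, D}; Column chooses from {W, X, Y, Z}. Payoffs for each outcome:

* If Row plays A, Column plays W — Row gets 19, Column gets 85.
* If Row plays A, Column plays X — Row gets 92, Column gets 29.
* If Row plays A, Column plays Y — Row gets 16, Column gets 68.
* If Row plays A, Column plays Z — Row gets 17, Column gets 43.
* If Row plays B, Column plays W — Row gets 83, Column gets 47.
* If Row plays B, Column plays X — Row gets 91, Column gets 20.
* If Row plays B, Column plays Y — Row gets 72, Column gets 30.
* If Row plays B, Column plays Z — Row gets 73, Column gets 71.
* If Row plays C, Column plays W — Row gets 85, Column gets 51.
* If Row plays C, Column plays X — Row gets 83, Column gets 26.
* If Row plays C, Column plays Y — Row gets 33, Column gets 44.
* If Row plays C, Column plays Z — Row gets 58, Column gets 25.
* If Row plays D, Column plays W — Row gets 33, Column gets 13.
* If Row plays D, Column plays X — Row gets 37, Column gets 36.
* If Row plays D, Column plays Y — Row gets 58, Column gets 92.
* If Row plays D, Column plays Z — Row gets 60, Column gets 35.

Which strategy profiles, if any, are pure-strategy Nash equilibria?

Row against W: payoffs 19, 83, 85, 33 → best response C.
Row against X: payoffs 92, 91, 83, 37 → best response A.
Row against Y: payoffs 16, 72, 33, 58 → best response B.
Row against Z: payoffs 17, 73, 58, 60 → best response B.
Column against A: payoffs 85, 29, 68, 43 → best response W.
Column against B: payoffs 47, 20, 30, 71 → best response Z.
Column against C: payoffs 51, 26, 44, 25 → best response W.
Column against D: payoffs 13, 36, 92, 35 → best response Y.
Mutual best responses: (B, Z); (C, W).

Pure-strategy Nash equilibria: (B, Z) and (C, W)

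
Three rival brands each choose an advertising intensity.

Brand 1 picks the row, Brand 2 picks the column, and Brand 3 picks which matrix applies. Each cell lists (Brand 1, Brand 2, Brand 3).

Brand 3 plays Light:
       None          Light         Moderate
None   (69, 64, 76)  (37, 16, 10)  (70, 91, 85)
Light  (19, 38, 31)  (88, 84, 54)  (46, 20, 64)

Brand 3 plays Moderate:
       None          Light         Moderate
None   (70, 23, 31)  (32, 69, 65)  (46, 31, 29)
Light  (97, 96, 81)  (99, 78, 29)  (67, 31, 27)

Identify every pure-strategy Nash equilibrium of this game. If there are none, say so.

For each strategy profile, look for a profitable unilateral deviation.
(None, None, Light): Brand 2 can switch to Moderate (64 → 91). Not NE.
(None, None, Moderate): Brand 1 can switch to Light (70 → 97). Not NE.
(None, Light, Light): Brand 1 can switch to Light (37 → 88). Not NE.
(None, Light, Moderate): Brand 1 can switch to Light (32 → 99). Not NE.
(None, Moderate, Light): Brand 1 gets 70, best alternative 46; Brand 2 gets 91, best alternative 64; Brand 3 gets 85, best alternative 29. No profitable deviation — NE.
(None, Moderate, Moderate): Brand 1 can switch to Light (46 → 67). Not NE.
(Light, None, Light): Brand 1 can switch to None (19 → 69). Not NE.
(Light, None, Moderate): Brand 1 gets 97, best alternative 70; Brand 2 gets 96, best alternative 78; Brand 3 gets 81, best alternative 31. No profitable deviation — NE.
(Light, Light, Light): Brand 1 gets 88, best alternative 37; Brand 2 gets 84, best alternative 38; Brand 3 gets 54, best alternative 29. No profitable deviation — NE.
(The remaining 3 profiles each have a profitable deviation by the same check.)

The pure Nash equilibria are (None, Moderate, Light) and (Light, None, Moderate) and (Light, Light, Light).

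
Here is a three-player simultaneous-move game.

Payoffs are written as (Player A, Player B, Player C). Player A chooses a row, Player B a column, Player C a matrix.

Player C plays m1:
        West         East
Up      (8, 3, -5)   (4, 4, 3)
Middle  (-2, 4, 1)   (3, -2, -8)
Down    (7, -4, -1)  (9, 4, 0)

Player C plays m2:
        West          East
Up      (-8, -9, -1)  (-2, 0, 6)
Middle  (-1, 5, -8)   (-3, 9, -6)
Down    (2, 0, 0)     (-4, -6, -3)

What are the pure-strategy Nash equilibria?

The pure Nash equilibria are (Up, East, m2), (Down, West, m2), (Down, East, m1).

Player A against (West, m1): payoffs 8, -2, 7 → best response Up.
Player A against (West, m2): payoffs -8, -1, 2 → best response Down.
Player A against (East, m1): payoffs 4, 3, 9 → best response Down.
Player A against (East, m2): payoffs -2, -3, -4 → best response Up.
Player B against (Up, m1): payoffs 3, 4 → best response East.
Player B against (Up, m2): payoffs -9, 0 → best response East.
Player B against (Middle, m1): payoffs 4, -2 → best response West.
Player B against (Middle, m2): payoffs 5, 9 → best response East.
Player B against (Down, m1): payoffs -4, 4 → best response East.
Player B against (Down, m2): payoffs 0, -6 → best response West.
Player C against (Up, West): payoffs -5, -1 → best response m2.
Player C against (Up, East): payoffs 3, 6 → best response m2.
Player C against (Middle, West): payoffs 1, -8 → best response m1.
Player C against (Middle, East): payoffs -8, -6 → best response m2.
Player C against (Down, West): payoffs -1, 0 → best response m2.
Player C against (Down, East): payoffs 0, -3 → best response m1.
Mutual best responses: (Up, East, m2); (Down, West, m2); (Down, East, m1).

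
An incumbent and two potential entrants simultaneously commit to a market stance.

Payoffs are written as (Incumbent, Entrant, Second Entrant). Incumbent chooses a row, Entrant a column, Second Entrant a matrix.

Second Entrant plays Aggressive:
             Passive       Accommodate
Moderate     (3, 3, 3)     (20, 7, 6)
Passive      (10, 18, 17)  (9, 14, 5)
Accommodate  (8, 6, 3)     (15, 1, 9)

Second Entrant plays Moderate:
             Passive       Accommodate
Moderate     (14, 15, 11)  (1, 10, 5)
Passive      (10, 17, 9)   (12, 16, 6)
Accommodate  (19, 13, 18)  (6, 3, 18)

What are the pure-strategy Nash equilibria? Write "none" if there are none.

The pure Nash equilibria are (Moderate, Accommodate, Aggressive), (Passive, Passive, Aggressive), (Accommodate, Passive, Moderate).

(Moderate, Passive, Aggressive): Incumbent can switch to Passive (3 → 10). Not NE.
(Moderate, Passive, Moderate): Incumbent can switch to Accommodate (14 → 19). Not NE.
(Moderate, Accommodate, Aggressive): Incumbent gets 20, best alternative 15; Entrant gets 7, best alternative 3; Second Entrant gets 6, best alternative 5. No profitable deviation — NE.
(Moderate, Accommodate, Moderate): Incumbent can switch to Passive (1 → 12). Not NE.
(Passive, Passive, Aggressive): Incumbent gets 10, best alternative 8; Entrant gets 18, best alternative 14; Second Entrant gets 17, best alternative 9. No profitable deviation — NE.
(Passive, Passive, Moderate): Incumbent can switch to Moderate (10 → 14). Not NE.
(Passive, Accommodate, Aggressive): Incumbent can switch to Moderate (9 → 20). Not NE.
(Passive, Accommodate, Moderate): Entrant can switch to Passive (16 → 17). Not NE.
(Accommodate, Passive, Aggressive): Incumbent can switch to Passive (8 → 10). Not NE.
(Accommodate, Passive, Moderate): Incumbent gets 19, best alternative 14; Entrant gets 13, best alternative 3; Second Entrant gets 18, best alternative 3. No profitable deviation — NE.
(Accommodate, Accommodate, Aggressive): Incumbent can switch to Moderate (15 → 20). Not NE.
(Accommodate, Accommodate, Moderate): Incumbent can switch to Passive (6 → 12). Not NE.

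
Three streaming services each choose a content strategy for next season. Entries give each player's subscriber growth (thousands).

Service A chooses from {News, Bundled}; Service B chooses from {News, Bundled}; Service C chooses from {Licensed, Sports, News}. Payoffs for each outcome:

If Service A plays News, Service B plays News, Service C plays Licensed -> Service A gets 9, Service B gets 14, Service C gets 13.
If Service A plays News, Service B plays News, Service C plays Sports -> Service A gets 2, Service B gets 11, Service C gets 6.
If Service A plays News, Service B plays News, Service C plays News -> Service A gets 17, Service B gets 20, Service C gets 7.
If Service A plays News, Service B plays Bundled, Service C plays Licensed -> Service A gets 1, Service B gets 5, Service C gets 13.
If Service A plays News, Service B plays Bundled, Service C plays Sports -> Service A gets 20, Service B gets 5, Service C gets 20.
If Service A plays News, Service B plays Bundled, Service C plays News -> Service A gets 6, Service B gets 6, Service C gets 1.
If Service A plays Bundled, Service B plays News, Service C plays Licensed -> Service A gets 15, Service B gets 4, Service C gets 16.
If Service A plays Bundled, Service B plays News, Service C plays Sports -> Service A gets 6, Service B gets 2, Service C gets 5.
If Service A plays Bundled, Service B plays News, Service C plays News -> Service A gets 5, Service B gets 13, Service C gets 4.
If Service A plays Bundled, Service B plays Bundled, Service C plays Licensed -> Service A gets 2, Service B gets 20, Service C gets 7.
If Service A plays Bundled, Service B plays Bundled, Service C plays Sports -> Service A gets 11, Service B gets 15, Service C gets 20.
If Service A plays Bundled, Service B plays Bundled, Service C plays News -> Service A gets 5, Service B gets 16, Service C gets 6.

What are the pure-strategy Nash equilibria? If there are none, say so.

Service A against (News, Licensed): payoffs 9, 15 → best response Bundled.
Service A against (News, Sports): payoffs 2, 6 → best response Bundled.
Service A against (News, News): payoffs 17, 5 → best response News.
Service A against (Bundled, Licensed): payoffs 1, 2 → best response Bundled.
Service A against (Bundled, Sports): payoffs 20, 11 → best response News.
Service A against (Bundled, News): payoffs 6, 5 → best response News.
Service B against (News, Licensed): payoffs 14, 5 → best response News.
Service B against (News, Sports): payoffs 11, 5 → best response News.
Service B against (News, News): payoffs 20, 6 → best response News.
Service B against (Bundled, Licensed): payoffs 4, 20 → best response Bundled.
Service B against (Bundled, Sports): payoffs 2, 15 → best response Bundled.
Service B against (Bundled, News): payoffs 13, 16 → best response Bundled.
Service C against (News, News): payoffs 13, 6, 7 → best response Licensed.
Service C against (News, Bundled): payoffs 13, 20, 1 → best response Sports.
Service C against (Bundled, News): payoffs 16, 5, 4 → best response Licensed.
Service C against (Bundled, Bundled): payoffs 7, 20, 6 → best response Sports.
No profile is a mutual best response for all players.

There is no pure-strategy Nash equilibrium.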